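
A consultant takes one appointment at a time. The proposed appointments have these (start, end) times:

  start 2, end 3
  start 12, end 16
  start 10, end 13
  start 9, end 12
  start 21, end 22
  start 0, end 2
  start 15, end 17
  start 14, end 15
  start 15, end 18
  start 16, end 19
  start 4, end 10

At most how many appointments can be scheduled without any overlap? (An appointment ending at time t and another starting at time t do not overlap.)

7

Order by finish time; keep every interval that doesn't clash with the previous kept one.
Sorted by end: (0,2)  (2,3)  (4,10)  (9,12)  (10,13)  (14,15)  (12,16)  (15,17)  (15,18)  (16,19)  (21,22)
take (0,2); take (2,3); take (4,10); skip (9,12); take (10,13); take (14,15); take (15,17); take (21,22).
Selected 7 appointments.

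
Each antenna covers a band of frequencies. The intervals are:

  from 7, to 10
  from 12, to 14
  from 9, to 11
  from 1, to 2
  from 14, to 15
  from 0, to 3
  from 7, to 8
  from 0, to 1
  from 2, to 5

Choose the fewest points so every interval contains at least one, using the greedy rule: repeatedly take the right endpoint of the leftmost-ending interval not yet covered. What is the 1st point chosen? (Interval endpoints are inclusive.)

Sort by right endpoint; whenever an interval is uncovered, place a point at its right end.
By right end: [0,1]  [1,2]  [0,3]  [2,5]  [7,8]  [7,10]  [9,11]  [12,14]  [14,15]
[0,1] uncovered → point at 1; [2,5] uncovered → point at 5; [7,8] uncovered → point at 8; [9,11] uncovered → point at 11; [12,14] uncovered → point at 14.
Points: 1, 5, 8, 11, 14 (5 total).

1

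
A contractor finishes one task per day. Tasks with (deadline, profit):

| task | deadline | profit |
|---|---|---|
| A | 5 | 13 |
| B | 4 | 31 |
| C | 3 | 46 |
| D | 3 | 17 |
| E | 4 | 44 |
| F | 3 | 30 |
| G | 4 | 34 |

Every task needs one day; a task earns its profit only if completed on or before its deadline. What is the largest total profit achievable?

Profit order: C=46 E=44 G=34 B=31 F=30 D=17 A=13
Assign: C→slot 3, E→slot 4, G→slot 2, B→slot 1, F skipped, D skipped, A→slot 5.
Slots: [1:B] [2:G] [3:C] [4:E] [5:A]
Profit = 31 + 34 + 46 + 44 + 13 = 168

168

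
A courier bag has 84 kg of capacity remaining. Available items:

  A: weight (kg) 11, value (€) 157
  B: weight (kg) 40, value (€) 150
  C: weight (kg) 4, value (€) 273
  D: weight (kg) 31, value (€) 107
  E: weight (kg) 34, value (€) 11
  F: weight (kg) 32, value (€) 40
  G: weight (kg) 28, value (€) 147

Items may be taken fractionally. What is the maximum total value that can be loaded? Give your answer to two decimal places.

Order: C (273/4=68.25) > A (157/11=14.27) > G (147/28=5.25) > B (150/40=3.75) > D (107/31=3.45) > F (40/32=1.25) > E (11/34=0.32)
Fill: take C (4 @ 273) → take A (11 @ 157) → take G (28 @ 147) → take B (40 @ 150) → take 1/31 of D → 3.45; 84/84 used.
Total value = 730.45

730.45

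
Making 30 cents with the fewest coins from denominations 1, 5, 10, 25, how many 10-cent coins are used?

30 − 1×25→5 − 1×5→0
Count of 10: 0

0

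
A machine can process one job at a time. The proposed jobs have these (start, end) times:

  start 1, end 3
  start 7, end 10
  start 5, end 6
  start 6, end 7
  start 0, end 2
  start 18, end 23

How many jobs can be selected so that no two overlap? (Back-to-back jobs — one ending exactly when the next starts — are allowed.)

5

Sorted by end: (0,2)  (1,3)  (5,6)  (6,7)  (7,10)  (18,23)
take (0,2); skip (1,3); take (5,6); take (6,7); take (7,10); take (18,23).
Selected 5 jobs.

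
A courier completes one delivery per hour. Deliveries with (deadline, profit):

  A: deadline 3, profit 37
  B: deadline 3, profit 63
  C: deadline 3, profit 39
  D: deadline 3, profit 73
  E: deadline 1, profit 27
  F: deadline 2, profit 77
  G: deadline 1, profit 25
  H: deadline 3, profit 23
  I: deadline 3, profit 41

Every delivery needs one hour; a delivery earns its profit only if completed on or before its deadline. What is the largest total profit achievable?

Take jobs in profit order; each goes to the latest open slot no later than its deadline.
By profit: F(d2,77), D(d3,73), B(d3,63), I(d3,41), C(d3,39), A(d3,37), E(d1,27), G(d1,25), H(d3,23)
F→slot 2; D→slot 3; B→slot 1; I skipped; C skipped; A skipped; E skipped; G skipped; H skipped.
Profit = 63 + 77 + 73 = 213

213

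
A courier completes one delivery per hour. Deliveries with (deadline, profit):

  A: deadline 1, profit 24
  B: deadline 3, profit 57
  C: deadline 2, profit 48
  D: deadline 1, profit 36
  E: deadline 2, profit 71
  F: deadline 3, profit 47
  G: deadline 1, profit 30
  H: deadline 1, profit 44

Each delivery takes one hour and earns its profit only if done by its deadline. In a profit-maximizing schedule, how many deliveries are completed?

Take jobs in profit order; each goes to the latest open slot no later than its deadline.
Profit order: E=71 B=57 C=48 F=47 H=44 D=36 G=30 A=24
Assign: E→slot 2, B→slot 3, C→slot 1, F skipped, H skipped, D skipped, G skipped, A skipped.
Slots: [1:C] [2:E] [3:B]
3 of 8 scheduled.

3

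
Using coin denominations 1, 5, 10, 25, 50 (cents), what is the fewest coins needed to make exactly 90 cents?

4

90 = 1×50 + 1×25 + 1×10 + 1×5
Total coins = 1 + 1 + 1 + 1 = 4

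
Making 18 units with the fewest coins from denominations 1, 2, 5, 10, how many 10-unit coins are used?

18 − 1×10→8 − 1×5→3 − 1×2→1 − 1×1→0
Count of 10: 1

1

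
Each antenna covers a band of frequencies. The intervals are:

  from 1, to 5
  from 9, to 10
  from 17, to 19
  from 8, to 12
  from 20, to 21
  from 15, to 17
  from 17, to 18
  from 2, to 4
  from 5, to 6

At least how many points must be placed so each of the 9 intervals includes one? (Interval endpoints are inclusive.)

Process intervals by earliest right end; each time one isn't hit yet, stab at its right endpoint.
Sorted: [2,4] [1,5] [5,6] [9,10] [8,12] [15,17] [17,18] [17,19] [20,21]
{[2,4],[1,5]} hit by 4; {[5,6]} hit by 6; {[9,10],[8,12]} hit by 10; {[15,17],[17,18],[17,19]} hit by 17; {[20,21]} hit by 21.
Points: 4, 6, 10, 17, 21 (5 total).

5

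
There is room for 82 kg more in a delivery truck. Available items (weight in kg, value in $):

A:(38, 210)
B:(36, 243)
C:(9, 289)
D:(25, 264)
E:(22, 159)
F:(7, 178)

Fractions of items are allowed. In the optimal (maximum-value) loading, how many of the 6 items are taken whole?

Ratios (sorted): C 32.11, F 25.43, D 10.56, E 7.23, B 6.75, A 5.53
take C (9 @ 289); take F (7 @ 178); take D (25 @ 264); take E (22 @ 159); take 19/36 of B → 128.25. Capacity used 82/82.
4 item(s) taken whole; one partial (take 19/36 of B).

4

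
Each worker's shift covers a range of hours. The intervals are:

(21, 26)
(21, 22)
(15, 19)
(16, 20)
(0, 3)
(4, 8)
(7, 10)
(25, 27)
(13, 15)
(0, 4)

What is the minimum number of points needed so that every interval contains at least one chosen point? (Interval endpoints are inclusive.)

6

Process intervals by earliest right end; each time one isn't hit yet, stab at its right endpoint.
Sorted: [0,3] [0,4] [4,8] [7,10] [13,15] [15,19] [16,20] [21,22] [21,26] [25,27]
{[0,3],[0,4]} hit by 3; {[4,8],[7,10]} hit by 8; {[13,15],[15,19]} hit by 15; {[16,20]} hit by 20; {[21,22],[21,26]} hit by 22; {[25,27]} hit by 27.
Points: 3, 8, 15, 20, 22, 27 (6 total).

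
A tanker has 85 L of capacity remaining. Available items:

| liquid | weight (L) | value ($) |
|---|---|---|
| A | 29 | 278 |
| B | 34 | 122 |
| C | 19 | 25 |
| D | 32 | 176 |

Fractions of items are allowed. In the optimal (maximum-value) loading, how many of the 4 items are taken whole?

2

Greedy by value/weight ratio, highest first.
Order: A (278/29=9.59) > D (176/32=5.50) > B (122/34=3.59) > C (25/19=1.32)
Fill: take A (29 @ 278) → take D (32 @ 176) → take 24/34 of B → 86.12; 85/85 used.
2 item(s) taken whole; one partial (take 24/34 of B).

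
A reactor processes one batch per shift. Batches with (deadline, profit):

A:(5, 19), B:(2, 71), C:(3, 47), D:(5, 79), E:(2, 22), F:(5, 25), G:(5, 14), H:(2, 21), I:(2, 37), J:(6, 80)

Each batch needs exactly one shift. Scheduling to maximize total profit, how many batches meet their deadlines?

By profit: J(d6,80), D(d5,79), B(d2,71), C(d3,47), I(d2,37), F(d5,25), E(d2,22), H(d2,21), A(d5,19), G(d5,14)
J→slot 6; D→slot 5; B→slot 2; C→slot 3; I→slot 1; F→slot 4; E skipped; H skipped; A skipped; G skipped.
6 of 10 scheduled.

6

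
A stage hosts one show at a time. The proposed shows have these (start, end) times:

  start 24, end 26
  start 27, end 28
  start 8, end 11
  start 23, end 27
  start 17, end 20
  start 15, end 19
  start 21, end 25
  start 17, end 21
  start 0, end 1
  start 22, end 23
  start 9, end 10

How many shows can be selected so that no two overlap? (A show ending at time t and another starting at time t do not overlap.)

Greedy by earliest finish: after sorting by end time, pick each interval compatible with the last pick.
Sorted by end: (0,1)  (9,10)  (8,11)  (15,19)  (17,20)  (17,21)  (22,23)  (21,25)  (24,26)  (23,27)  (27,28)
take (0,1); take (9,10); take (15,19); take (22,23); take (24,26); take (27,28).
Selected 6 shows.

6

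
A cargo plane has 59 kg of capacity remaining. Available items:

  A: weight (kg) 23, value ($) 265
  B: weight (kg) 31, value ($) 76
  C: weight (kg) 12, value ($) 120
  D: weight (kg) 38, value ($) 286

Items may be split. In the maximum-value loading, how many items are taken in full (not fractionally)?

2

Ratios (sorted): A 11.52, C 10.00, D 7.53, B 2.45
take A (23 @ 265); take C (12 @ 120); take 24/38 of D → 180.63. Capacity used 59/59.
2 item(s) taken whole; one partial (take 24/38 of D).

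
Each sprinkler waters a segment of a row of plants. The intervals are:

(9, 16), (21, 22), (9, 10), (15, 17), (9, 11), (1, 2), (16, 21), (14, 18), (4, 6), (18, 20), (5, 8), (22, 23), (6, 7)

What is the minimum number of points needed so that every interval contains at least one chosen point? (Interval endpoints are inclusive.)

6

Sort by right endpoint; whenever an interval is uncovered, place a point at its right end.
Sorted: [1,2] [4,6] [6,7] [5,8] [9,10] [9,11] [9,16] [15,17] [14,18] [18,20] [16,21] [21,22] [22,23]
{[1,2]} hit by 2; {[4,6],[6,7],[5,8]} hit by 6; {[9,10],[9,11],[9,16]} hit by 10; {[15,17],[14,18]} hit by 17; {[18,20],[16,21]} hit by 20; {[21,22],[22,23]} hit by 22.
Points: 2, 6, 10, 17, 20, 22 (6 total).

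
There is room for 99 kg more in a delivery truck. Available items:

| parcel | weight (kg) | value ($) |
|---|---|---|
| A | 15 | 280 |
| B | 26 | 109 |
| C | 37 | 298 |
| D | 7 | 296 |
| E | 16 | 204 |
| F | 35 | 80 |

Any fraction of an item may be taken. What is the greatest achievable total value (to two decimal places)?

Greedy by value/weight ratio, highest first.
Ratios (sorted): D 42.29, A 18.67, E 12.75, C 8.05, B 4.19, F 2.29
take D (7 @ 296); take A (15 @ 280); take E (16 @ 204); take C (37 @ 298); take 24/26 of B → 100.62. Capacity used 99/99.
Total value = 1178.62

1178.62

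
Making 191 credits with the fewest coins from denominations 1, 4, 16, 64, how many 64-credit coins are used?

2

Use the largest denomination that fits, subtract, and repeat.
191 = 2×64 + 3×16 + 3×4 + 3×1
Count of 64: 2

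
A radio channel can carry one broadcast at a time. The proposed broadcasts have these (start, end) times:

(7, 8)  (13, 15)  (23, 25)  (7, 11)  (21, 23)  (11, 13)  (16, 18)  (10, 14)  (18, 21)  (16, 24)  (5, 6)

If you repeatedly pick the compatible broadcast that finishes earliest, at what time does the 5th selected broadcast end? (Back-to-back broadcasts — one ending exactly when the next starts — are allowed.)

18

Order by finish time; keep every interval that doesn't clash with the previous kept one.
By end time: (5,6), (7,8), (7,11), (11,13), (10,14), (13,15), (16,18), (18,21), (21,23), (16,24), (23,25).
Pick (5,6); next start ≥ 6 → (7,8); next start ≥ 8 → (11,13); next start ≥ 13 → (13,15); next start ≥ 15 → (16,18); next start ≥ 18 → (18,21); next start ≥ 21 → (21,23); next start ≥ 23 → (23,25).
Selected: (5,6) (7,8) (11,13) (13,15) (16,18) (18,21) (21,23) (23,25)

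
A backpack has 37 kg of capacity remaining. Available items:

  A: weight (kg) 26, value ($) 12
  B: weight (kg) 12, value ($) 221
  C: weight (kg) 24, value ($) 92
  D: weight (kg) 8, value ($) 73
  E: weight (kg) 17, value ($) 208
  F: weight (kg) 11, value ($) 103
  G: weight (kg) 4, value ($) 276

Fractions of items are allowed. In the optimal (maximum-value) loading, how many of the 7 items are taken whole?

3

Ratios (sorted): G 69.00, B 18.42, E 12.24, F 9.36, D 9.12, C 3.83, A 0.46
take G (4 @ 276); take B (12 @ 221); take E (17 @ 208); take 4/11 of F → 37.45. Capacity used 37/37.
3 item(s) taken whole; one partial (take 4/11 of F).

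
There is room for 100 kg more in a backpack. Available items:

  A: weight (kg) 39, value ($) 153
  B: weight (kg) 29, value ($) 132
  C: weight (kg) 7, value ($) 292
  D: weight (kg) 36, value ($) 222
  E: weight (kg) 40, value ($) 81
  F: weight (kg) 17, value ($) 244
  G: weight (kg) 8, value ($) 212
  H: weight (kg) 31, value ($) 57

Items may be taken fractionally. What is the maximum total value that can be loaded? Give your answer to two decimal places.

Sort by value per unit weight and fill in that order.
Ratios (sorted): C 41.71, G 26.50, F 14.35, D 6.17, B 4.55, A 3.92, E 2.02, H 1.84
take C (7 @ 292); take G (8 @ 212); take F (17 @ 244); take D (36 @ 222); take B (29 @ 132); take 3/39 of A → 11.77. Capacity used 100/100.
Total value = 1113.77

1113.77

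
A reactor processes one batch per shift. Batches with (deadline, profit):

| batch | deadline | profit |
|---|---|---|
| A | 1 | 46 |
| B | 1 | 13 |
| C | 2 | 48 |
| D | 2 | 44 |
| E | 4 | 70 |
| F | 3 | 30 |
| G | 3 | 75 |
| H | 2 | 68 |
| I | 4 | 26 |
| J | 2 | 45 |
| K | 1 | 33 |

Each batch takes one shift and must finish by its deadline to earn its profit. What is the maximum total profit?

Take jobs in profit order; each goes to the latest open slot no later than its deadline.
By profit: G(d3,75), E(d4,70), H(d2,68), C(d2,48), A(d1,46), J(d2,45), D(d2,44), K(d1,33), F(d3,30), I(d4,26), B(d1,13)
G→slot 3; E→slot 4; H→slot 2; C→slot 1; A skipped; J skipped; D skipped; K skipped; F skipped; I skipped; B skipped.
Profit = 48 + 68 + 75 + 70 = 261

261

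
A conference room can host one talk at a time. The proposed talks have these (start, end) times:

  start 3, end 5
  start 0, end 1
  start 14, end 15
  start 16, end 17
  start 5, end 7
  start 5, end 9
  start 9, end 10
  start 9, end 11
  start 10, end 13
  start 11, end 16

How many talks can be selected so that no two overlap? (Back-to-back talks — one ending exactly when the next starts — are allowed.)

Order by finish time; keep every interval that doesn't clash with the previous kept one.
Sorted by end: (0,1)  (3,5)  (5,7)  (5,9)  (9,10)  (9,11)  (10,13)  (14,15)  (11,16)  (16,17)
take (0,1); take (3,5); take (5,7); skip (5,9); take (9,10); take (10,13); take (14,15); skip (11,16); take (16,17).
Selected 7 talks.

7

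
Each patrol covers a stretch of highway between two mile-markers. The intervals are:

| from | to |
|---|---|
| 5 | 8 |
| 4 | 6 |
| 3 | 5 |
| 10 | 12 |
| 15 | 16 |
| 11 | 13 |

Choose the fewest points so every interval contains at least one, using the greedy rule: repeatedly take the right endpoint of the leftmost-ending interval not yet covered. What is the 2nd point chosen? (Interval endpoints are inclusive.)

12

Sorted: [3,5] [4,6] [5,8] [10,12] [11,13] [15,16]
{[3,5],[4,6],[5,8]} hit by 5; {[10,12],[11,13]} hit by 12; {[15,16]} hit by 16.
Points: 5, 12, 16 (3 total).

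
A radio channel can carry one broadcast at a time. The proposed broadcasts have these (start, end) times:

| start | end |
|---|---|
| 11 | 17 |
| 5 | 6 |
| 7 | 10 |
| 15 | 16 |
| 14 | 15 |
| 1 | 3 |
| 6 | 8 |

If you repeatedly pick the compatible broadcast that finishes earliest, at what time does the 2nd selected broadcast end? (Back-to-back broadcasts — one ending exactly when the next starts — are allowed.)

Sorted by end: (1,3)  (5,6)  (6,8)  (7,10)  (14,15)  (15,16)  (11,17)
take (1,3); take (5,6); take (6,8); take (14,15); take (15,16).
Selected: (1,3) (5,6) (6,8) (14,15) (15,16)

6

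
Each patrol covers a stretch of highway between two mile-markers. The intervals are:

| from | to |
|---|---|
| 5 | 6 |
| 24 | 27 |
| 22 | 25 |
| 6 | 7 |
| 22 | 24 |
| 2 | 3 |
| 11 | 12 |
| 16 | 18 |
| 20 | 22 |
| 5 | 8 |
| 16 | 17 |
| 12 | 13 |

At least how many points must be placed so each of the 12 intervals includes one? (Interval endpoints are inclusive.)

6

Sorted: [2,3] [5,6] [6,7] [5,8] [11,12] [12,13] [16,17] [16,18] [20,22] [22,24] [22,25] [24,27]
{[2,3]} hit by 3; {[5,6],[6,7],[5,8]} hit by 6; {[11,12],[12,13]} hit by 12; {[16,17],[16,18]} hit by 17; {[20,22],[22,24],[22,25]} hit by 22; {[24,27]} hit by 27.
Points: 3, 6, 12, 17, 22, 27 (6 total).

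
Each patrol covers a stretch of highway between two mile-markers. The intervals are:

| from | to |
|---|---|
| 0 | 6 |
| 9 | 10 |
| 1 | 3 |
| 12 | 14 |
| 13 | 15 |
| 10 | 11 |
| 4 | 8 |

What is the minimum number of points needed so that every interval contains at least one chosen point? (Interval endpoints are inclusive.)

Sorted: [1,3] [0,6] [4,8] [9,10] [10,11] [12,14] [13,15]
{[1,3],[0,6]} hit by 3; {[4,8]} hit by 8; {[9,10],[10,11]} hit by 10; {[12,14],[13,15]} hit by 14.
Points: 3, 8, 10, 14 (4 total).

4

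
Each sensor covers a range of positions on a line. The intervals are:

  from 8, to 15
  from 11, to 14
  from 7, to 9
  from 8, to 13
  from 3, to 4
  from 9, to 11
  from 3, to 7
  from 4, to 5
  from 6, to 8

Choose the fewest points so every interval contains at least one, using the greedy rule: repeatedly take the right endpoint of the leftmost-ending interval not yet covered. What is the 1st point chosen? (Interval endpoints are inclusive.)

4

Process intervals by earliest right end; each time one isn't hit yet, stab at its right endpoint.
By right end: [3,4]  [4,5]  [3,7]  [6,8]  [7,9]  [9,11]  [8,13]  [11,14]  [8,15]
[3,4] uncovered → point at 4; [6,8] uncovered → point at 8; [9,11] uncovered → point at 11.
Points: 4, 8, 11 (3 total).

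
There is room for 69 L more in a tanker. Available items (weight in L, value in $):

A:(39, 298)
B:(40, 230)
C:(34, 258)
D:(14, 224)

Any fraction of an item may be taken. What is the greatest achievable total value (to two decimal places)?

643.41

Ratios (sorted): D 16.00, A 7.64, C 7.59, B 5.75
take D (14 @ 224); take A (39 @ 298); take 16/34 of C → 121.41. Capacity used 69/69.
Total value = 643.41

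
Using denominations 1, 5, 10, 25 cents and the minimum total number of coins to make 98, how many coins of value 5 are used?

0

Use the largest denomination that fits, subtract, and repeat.
98 = 3×25 + 2×10 + 3×1
Count of 5: 0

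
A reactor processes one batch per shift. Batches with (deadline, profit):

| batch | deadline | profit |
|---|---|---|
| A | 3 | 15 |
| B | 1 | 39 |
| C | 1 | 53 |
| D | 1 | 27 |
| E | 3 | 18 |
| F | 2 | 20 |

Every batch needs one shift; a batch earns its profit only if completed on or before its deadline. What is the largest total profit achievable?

91

Take jobs in profit order; each goes to the latest open slot no later than its deadline.
By profit: C(d1,53), B(d1,39), D(d1,27), F(d2,20), E(d3,18), A(d3,15)
C→slot 1; B skipped; D skipped; F→slot 2; E→slot 3; A skipped.
Profit = 53 + 20 + 18 = 91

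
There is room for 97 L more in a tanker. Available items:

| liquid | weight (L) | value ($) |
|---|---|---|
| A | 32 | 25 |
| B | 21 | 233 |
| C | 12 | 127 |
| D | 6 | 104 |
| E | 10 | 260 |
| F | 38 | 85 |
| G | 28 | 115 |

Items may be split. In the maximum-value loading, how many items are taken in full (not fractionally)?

Greedy by value/weight ratio, highest first.
Order: E (260/10=26.00) > D (104/6=17.33) > B (233/21=11.10) > C (127/12=10.58) > G (115/28=4.11) > F (85/38=2.24) > A (25/32=0.78)
Fill: take E (10 @ 260) → take D (6 @ 104) → take B (21 @ 233) → take C (12 @ 127) → take G (28 @ 115) → take 20/38 of F → 44.74; 97/97 used.
5 item(s) taken whole; one partial (take 20/38 of F).

5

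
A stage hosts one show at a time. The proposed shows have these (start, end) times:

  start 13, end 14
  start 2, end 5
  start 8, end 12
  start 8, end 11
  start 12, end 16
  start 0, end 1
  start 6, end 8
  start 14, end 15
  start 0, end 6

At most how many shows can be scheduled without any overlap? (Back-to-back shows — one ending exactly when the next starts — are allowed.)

Sort by end time and greedily take each interval whose start is ≥ the last chosen end.
Sorted by end: (0,1)  (2,5)  (0,6)  (6,8)  (8,11)  (8,12)  (13,14)  (14,15)  (12,16)
take (0,1); take (2,5); take (6,8); take (8,11); take (13,14); take (14,15); skip (12,16).
Selected 6 shows.

6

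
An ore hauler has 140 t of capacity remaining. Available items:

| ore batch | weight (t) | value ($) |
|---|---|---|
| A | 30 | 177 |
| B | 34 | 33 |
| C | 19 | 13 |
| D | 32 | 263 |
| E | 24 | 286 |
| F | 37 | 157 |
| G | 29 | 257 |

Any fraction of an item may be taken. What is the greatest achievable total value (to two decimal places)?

Ratios (sorted): E 11.92, G 8.86, D 8.22, A 5.90, F 4.24, B 0.97, C 0.68
take E (24 @ 286); take G (29 @ 257); take D (32 @ 263); take A (30 @ 177); take 25/37 of F → 106.08. Capacity used 140/140.
Total value = 1089.08

1089.08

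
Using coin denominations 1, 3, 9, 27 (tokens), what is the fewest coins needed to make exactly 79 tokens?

7

79 − 2×27→25 − 2×9→7 − 2×3→1 − 1×1→0
Total coins = 2 + 2 + 2 + 1 = 7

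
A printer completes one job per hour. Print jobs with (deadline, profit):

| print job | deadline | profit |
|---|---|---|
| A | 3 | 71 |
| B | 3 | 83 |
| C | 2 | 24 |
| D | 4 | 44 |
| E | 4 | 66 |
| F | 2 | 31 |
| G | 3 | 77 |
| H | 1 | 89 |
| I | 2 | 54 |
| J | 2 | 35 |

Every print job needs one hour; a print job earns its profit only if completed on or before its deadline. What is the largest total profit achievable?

Take jobs in profit order; each goes to the latest open slot no later than its deadline.
Profit order: H=89 B=83 G=77 A=71 E=66 I=54 D=44 J=35 F=31 C=24
Assign: H→slot 1, B→slot 3, G→slot 2, A skipped, E→slot 4, I skipped, D skipped, J skipped, F skipped, C skipped.
Slots: [1:H] [2:G] [3:B] [4:E]
Profit = 89 + 77 + 83 + 66 = 315

315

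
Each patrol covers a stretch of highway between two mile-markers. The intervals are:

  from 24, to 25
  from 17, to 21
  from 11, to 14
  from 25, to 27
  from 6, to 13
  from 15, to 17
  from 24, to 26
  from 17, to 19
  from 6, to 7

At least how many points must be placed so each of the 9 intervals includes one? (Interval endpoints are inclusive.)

Process intervals by earliest right end; each time one isn't hit yet, stab at its right endpoint.
Sorted: [6,7] [6,13] [11,14] [15,17] [17,19] [17,21] [24,25] [24,26] [25,27]
{[6,7],[6,13]} hit by 7; {[11,14]} hit by 14; {[15,17],[17,19],[17,21]} hit by 17; {[24,25],[24,26],[25,27]} hit by 25.
Points: 7, 14, 17, 25 (4 total).

4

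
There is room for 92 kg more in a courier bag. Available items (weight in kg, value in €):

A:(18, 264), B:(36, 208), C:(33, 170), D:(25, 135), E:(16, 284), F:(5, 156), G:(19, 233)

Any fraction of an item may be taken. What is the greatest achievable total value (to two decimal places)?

1133.44

Greedy by value/weight ratio, highest first.
Ratios (sorted): F 31.20, E 17.75, A 14.67, G 12.26, B 5.78, D 5.40, C 5.15
take F (5 @ 156); take E (16 @ 284); take A (18 @ 264); take G (19 @ 233); take 34/36 of B → 196.44. Capacity used 92/92.
Total value = 1133.44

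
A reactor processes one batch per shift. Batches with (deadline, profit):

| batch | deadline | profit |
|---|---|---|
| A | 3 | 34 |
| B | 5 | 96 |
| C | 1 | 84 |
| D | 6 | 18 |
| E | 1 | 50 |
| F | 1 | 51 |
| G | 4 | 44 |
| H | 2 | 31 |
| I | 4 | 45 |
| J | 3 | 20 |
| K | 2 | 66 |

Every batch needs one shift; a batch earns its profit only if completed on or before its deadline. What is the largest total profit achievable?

Take jobs in profit order; each goes to the latest open slot no later than its deadline.
By profit: B(d5,96), C(d1,84), K(d2,66), F(d1,51), E(d1,50), I(d4,45), G(d4,44), A(d3,34), H(d2,31), J(d3,20), D(d6,18)
B→slot 5; C→slot 1; K→slot 2; F skipped; E skipped; I→slot 4; G→slot 3; A skipped; H skipped; J skipped; D→slot 6.
Profit = 84 + 66 + 44 + 45 + 96 + 18 = 353

353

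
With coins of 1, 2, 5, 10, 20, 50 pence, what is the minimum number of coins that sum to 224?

7

224 − 4×50→24 − 1×20→4 − 2×2→0
Total coins = 4 + 1 + 2 = 7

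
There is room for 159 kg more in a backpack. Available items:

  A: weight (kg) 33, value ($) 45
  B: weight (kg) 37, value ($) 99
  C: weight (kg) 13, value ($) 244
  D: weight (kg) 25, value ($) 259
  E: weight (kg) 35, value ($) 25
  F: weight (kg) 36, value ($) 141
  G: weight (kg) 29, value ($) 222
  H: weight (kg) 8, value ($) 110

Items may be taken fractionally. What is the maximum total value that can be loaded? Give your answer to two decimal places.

Greedy by value/weight ratio, highest first.
Ratios (sorted): C 18.77, H 13.75, D 10.36, G 7.66, F 3.92, B 2.68, A 1.36, E 0.71
take C (13 @ 244); take H (8 @ 110); take D (25 @ 259); take G (29 @ 222); take F (36 @ 141); take B (37 @ 99); take 11/33 of A → 15.00. Capacity used 159/159.
Total value = 1090.00

1090.00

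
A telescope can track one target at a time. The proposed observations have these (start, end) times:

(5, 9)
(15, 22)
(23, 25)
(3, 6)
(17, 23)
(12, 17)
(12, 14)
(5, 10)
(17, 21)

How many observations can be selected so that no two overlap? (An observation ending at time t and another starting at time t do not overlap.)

4

By end time: (3,6), (5,9), (5,10), (12,14), (12,17), (17,21), (15,22), (17,23), (23,25).
Pick (3,6); next start ≥ 6 → (12,14); next start ≥ 14 → (17,21); next start ≥ 21 → (23,25).
Selected 4 observations.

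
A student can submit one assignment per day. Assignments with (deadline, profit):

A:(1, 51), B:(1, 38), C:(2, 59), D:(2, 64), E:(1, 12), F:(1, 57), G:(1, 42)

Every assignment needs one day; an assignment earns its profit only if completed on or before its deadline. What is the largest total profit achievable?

Sort by profit descending; place each in the latest free slot ≤ its deadline.
By profit: D(d2,64), C(d2,59), F(d1,57), A(d1,51), G(d1,42), B(d1,38), E(d1,12)
D→slot 2; C→slot 1; F skipped; A skipped; G skipped; B skipped; E skipped.
Profit = 59 + 64 = 123

123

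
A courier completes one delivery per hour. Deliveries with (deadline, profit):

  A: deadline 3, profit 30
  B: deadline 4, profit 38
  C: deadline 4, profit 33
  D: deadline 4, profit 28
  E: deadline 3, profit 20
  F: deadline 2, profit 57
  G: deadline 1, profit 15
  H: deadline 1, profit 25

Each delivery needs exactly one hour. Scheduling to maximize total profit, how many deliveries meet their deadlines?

By profit: F(d2,57), B(d4,38), C(d4,33), A(d3,30), D(d4,28), H(d1,25), E(d3,20), G(d1,15)
F→slot 2; B→slot 4; C→slot 3; A→slot 1; D skipped; H skipped; E skipped; G skipped.
4 of 8 scheduled.

4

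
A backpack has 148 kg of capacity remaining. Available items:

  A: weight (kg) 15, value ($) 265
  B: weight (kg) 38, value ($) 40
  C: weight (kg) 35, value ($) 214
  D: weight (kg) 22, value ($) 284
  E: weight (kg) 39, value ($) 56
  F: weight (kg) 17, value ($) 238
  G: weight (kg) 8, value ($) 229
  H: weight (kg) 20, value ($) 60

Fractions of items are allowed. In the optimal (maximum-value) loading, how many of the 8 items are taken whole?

6

Greedy by value/weight ratio, highest first.
Ratios (sorted): G 28.62, A 17.67, F 14.00, D 12.91, C 6.11, H 3.00, E 1.44, B 1.05
take G (8 @ 229); take A (15 @ 265); take F (17 @ 238); take D (22 @ 284); take C (35 @ 214); take H (20 @ 60); take 31/39 of E → 44.51. Capacity used 148/148.
6 item(s) taken whole; one partial (take 31/39 of E).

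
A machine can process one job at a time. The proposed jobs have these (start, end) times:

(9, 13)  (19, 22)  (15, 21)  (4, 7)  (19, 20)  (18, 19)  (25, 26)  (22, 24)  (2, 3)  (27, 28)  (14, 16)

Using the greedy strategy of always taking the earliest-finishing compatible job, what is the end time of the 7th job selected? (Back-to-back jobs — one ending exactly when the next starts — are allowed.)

By end time: (2,3), (4,7), (9,13), (14,16), (18,19), (19,20), (15,21), (19,22), (22,24), (25,26), (27,28).
Pick (2,3); next start ≥ 3 → (4,7); next start ≥ 7 → (9,13); next start ≥ 13 → (14,16); next start ≥ 16 → (18,19); next start ≥ 19 → (19,20); next start ≥ 20 → (22,24); next start ≥ 24 → (25,26); next start ≥ 26 → (27,28).
Selected: (2,3) (4,7) (9,13) (14,16) (18,19) (19,20) (22,24) (25,26) (27,28)

24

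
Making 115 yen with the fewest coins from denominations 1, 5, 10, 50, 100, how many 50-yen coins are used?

115 = 1×100 + 1×10 + 1×5
Count of 50: 0

0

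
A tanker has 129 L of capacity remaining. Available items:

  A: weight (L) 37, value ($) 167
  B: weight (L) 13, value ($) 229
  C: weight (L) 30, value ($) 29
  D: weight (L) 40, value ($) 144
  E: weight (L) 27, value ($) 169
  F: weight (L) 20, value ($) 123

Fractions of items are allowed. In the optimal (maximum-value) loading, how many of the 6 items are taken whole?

4

Greedy by value/weight ratio, highest first.
Order: B (229/13=17.62) > E (169/27=6.26) > F (123/20=6.15) > A (167/37=4.51) > D (144/40=3.60) > C (29/30=0.97)
Fill: take B (13 @ 229) → take E (27 @ 169) → take F (20 @ 123) → take A (37 @ 167) → take 32/40 of D → 115.20; 129/129 used.
4 item(s) taken whole; one partial (take 32/40 of D).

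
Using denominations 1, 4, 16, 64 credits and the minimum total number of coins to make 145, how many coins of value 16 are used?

Use the largest denomination that fits, subtract, and repeat.
145 − 2×64→17 − 1×16→1 − 1×1→0
Count of 16: 1

1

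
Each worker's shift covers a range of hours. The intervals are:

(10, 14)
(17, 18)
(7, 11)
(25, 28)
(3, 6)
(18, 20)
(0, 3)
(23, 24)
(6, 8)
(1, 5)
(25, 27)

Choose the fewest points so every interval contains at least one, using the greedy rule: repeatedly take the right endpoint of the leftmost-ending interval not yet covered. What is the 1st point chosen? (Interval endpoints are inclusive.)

Sort by right endpoint; whenever an interval is uncovered, place a point at its right end.
By right end: [0,3]  [1,5]  [3,6]  [6,8]  [7,11]  [10,14]  [17,18]  [18,20]  [23,24]  [25,27]  [25,28]
[0,3] uncovered → point at 3; [6,8] uncovered → point at 8; [10,14] uncovered → point at 14; [17,18] uncovered → point at 18; [23,24] uncovered → point at 24; [25,27] uncovered → point at 27.
Points: 3, 8, 14, 18, 24, 27 (6 total).

3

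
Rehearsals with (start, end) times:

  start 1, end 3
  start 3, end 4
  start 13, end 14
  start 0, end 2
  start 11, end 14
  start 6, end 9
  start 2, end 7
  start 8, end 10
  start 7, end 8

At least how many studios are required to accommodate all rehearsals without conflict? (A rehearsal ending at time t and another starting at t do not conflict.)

2

starts: [0, 1, 2, 3, 6, 7, 8, 11, 13]
ends:   [2, 3, 4, 7, 8, 9, 10, 14, 14]
s0→1 s1→2  — peak 2.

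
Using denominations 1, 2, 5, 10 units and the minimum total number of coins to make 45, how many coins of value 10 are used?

Greedy: take as many of the largest coin as possible, then repeat with the remainder.
45 − 4×10→5 − 1×5→0
Count of 10: 4

4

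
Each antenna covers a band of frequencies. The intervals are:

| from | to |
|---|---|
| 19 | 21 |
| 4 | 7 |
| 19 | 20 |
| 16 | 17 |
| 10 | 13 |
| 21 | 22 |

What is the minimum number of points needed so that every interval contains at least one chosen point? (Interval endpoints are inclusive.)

Sorted: [4,7] [10,13] [16,17] [19,20] [19,21] [21,22]
{[4,7]} hit by 7; {[10,13]} hit by 13; {[16,17]} hit by 17; {[19,20],[19,21]} hit by 20; {[21,22]} hit by 22.
Points: 7, 13, 17, 20, 22 (5 total).

5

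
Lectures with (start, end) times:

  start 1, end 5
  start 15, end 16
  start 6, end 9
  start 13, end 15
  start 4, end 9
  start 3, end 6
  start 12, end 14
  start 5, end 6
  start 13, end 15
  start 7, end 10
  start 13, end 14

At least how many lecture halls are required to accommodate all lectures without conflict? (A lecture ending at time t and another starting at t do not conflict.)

4

Events (time:±→running): 1:+→1 3:+→2 4:+→3 5:-→2 5:+→3 6:-→2 6:-→1 6:+→2 7:+→3 9:-→2 9:-→1 10:-→0 12:+→1 13:+→2 13:+→3 13:+→4 … peak 4.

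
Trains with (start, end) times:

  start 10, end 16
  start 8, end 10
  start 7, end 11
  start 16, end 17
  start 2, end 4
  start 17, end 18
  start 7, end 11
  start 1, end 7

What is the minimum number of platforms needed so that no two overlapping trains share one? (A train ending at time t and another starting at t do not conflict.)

3

Events (time:±→running): 1:+→1 2:+→2 4:-→1 7:-→0 7:+→1 7:+→2 8:+→3 … peak 3.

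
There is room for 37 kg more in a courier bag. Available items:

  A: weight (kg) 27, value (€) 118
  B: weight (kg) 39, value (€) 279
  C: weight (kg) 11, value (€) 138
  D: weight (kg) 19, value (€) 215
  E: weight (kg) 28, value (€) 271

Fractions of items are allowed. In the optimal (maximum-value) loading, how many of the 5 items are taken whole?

2

Sort by value per unit weight and fill in that order.
Ratios (sorted): C 12.55, D 11.32, E 9.68, B 7.15, A 4.37
take C (11 @ 138); take D (19 @ 215); take 7/28 of E → 67.75. Capacity used 37/37.
2 item(s) taken whole; one partial (take 7/28 of E).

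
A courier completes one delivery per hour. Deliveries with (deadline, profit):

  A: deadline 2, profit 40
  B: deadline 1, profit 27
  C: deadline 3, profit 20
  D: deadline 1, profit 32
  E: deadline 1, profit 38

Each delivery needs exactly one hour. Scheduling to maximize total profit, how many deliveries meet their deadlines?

Take jobs in profit order; each goes to the latest open slot no later than its deadline.
By profit: A(d2,40), E(d1,38), D(d1,32), B(d1,27), C(d3,20)
A→slot 2; E→slot 1; D skipped; B skipped; C→slot 3.
3 of 5 scheduled.

3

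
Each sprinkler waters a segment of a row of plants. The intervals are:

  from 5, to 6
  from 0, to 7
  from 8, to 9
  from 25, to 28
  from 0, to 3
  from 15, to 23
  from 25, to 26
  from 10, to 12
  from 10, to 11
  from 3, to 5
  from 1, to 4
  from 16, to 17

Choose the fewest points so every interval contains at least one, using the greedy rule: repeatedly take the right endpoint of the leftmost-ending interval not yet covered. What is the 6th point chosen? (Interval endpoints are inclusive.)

26

Process intervals by earliest right end; each time one isn't hit yet, stab at its right endpoint.
By right end: [0,3]  [1,4]  [3,5]  [5,6]  [0,7]  [8,9]  [10,11]  [10,12]  [16,17]  [15,23]  [25,26]  [25,28]
[0,3] uncovered → point at 3; [5,6] uncovered → point at 6; [8,9] uncovered → point at 9; [10,11] uncovered → point at 11; [16,17] uncovered → point at 17; [25,26] uncovered → point at 26.
Points: 3, 6, 9, 11, 17, 26 (6 total).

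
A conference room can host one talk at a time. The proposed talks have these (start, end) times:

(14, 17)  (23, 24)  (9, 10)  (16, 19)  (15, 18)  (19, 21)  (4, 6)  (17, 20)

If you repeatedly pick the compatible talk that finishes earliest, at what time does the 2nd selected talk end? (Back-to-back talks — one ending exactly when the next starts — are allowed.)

10

Greedy by earliest finish: after sorting by end time, pick each interval compatible with the last pick.
By end time: (4,6), (9,10), (14,17), (15,18), (16,19), (17,20), (19,21), (23,24).
Pick (4,6); next start ≥ 6 → (9,10); next start ≥ 10 → (14,17); next start ≥ 17 → (17,20); next start ≥ 20 → (23,24).
Selected: (4,6) (9,10) (14,17) (17,20) (23,24)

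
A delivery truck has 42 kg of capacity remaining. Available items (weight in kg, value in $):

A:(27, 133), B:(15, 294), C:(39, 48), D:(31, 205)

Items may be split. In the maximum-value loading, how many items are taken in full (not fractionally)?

Ratios (sorted): B 19.60, D 6.61, A 4.93, C 1.23
take B (15 @ 294); take 27/31 of D → 178.55. Capacity used 42/42.
1 item(s) taken whole; one partial (take 27/31 of D).

1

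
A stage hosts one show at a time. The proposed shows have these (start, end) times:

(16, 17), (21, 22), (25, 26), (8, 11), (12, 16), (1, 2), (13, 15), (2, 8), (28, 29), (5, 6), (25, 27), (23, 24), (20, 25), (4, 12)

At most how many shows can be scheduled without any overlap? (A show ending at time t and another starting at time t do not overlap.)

By end time: (1,2), (5,6), (2,8), (8,11), (4,12), (13,15), (12,16), (16,17), (21,22), (23,24), (20,25), (25,26), (25,27), (28,29).
Pick (1,2); next start ≥ 2 → (5,6); next start ≥ 6 → (8,11); next start ≥ 11 → (13,15); next start ≥ 15 → (16,17); next start ≥ 17 → (21,22); next start ≥ 22 → (23,24); next start ≥ 24 → (25,26); next start ≥ 26 → (28,29).
Selected 9 shows.

9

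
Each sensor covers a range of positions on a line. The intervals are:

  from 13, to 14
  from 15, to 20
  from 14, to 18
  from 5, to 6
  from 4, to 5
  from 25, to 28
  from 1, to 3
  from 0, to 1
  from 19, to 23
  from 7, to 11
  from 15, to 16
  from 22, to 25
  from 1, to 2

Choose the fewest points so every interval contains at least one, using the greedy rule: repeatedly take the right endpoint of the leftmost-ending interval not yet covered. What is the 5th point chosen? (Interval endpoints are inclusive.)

Process intervals by earliest right end; each time one isn't hit yet, stab at its right endpoint.
By right end: [0,1]  [1,2]  [1,3]  [4,5]  [5,6]  [7,11]  [13,14]  [15,16]  [14,18]  [15,20]  [19,23]  [22,25]  [25,28]
[0,1] uncovered → point at 1; [4,5] uncovered → point at 5; [7,11] uncovered → point at 11; [13,14] uncovered → point at 14; [15,16] uncovered → point at 16; [19,23] uncovered → point at 23; [25,28] uncovered → point at 28.
Points: 1, 5, 11, 14, 16, 23, 28 (7 total).

16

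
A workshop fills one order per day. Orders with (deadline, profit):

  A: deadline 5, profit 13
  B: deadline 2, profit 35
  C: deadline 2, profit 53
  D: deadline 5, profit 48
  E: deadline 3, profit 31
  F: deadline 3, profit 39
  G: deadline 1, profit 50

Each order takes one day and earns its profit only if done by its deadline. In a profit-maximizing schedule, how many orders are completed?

Take jobs in profit order; each goes to the latest open slot no later than its deadline.
By profit: C(d2,53), G(d1,50), D(d5,48), F(d3,39), B(d2,35), E(d3,31), A(d5,13)
C→slot 2; G→slot 1; D→slot 5; F→slot 3; B skipped; E skipped; A→slot 4.
5 of 7 scheduled.

5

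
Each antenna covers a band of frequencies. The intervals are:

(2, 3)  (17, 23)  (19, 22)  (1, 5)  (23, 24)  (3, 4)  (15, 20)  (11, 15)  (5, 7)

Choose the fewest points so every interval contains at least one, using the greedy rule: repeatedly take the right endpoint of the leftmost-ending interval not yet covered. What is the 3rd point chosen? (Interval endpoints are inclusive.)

15

Sort by right endpoint; whenever an interval is uncovered, place a point at its right end.
Sorted: [2,3] [3,4] [1,5] [5,7] [11,15] [15,20] [19,22] [17,23] [23,24]
{[2,3],[3,4],[1,5]} hit by 3; {[5,7]} hit by 7; {[11,15],[15,20]} hit by 15; {[19,22],[17,23]} hit by 22; {[23,24]} hit by 24.
Points: 3, 7, 15, 22, 24 (5 total).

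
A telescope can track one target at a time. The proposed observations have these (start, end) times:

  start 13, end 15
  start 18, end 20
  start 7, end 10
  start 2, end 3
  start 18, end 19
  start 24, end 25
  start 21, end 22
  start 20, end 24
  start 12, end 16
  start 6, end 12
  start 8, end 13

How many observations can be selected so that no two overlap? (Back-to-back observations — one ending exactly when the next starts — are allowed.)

6

Greedy by earliest finish: after sorting by end time, pick each interval compatible with the last pick.
By end time: (2,3), (7,10), (6,12), (8,13), (13,15), (12,16), (18,19), (18,20), (21,22), (20,24), (24,25).
Pick (2,3); next start ≥ 3 → (7,10); next start ≥ 10 → (13,15); next start ≥ 15 → (18,19); next start ≥ 19 → (21,22); next start ≥ 22 → (24,25).
Selected 6 observations.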